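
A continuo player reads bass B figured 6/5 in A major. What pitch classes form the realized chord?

The written figures 6/5 are shorthand for 6/5/3: the 3 is implied.
A third above B in this key is D.
A fifth above B in this key is F#.
A sixth above B in this key is G#.
Together with the bass B, this spells G# half-diminished seventh in first inversion.

B, D, F#, G#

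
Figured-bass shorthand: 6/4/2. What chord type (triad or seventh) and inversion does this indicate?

seventh chord, third inversion

Intervals of 6/4/2 above the bass form a seventh chord; the bass is the seventh, so this is third inversion.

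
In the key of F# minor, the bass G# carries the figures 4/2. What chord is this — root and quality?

A major seventh

The figures 4/2 indicate a seventh chord in third inversion.
In third inversion the root lies a second above the bass: a second above G# in F# minor is A.
The chord tones are G#, A, C#, E, giving A major seventh.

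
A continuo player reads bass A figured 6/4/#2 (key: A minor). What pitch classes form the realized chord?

A, B#, D, F

A second above A in this key is B, raised to B# by the sharp.
A fourth above A in this key is D.
A sixth above A in this key is F.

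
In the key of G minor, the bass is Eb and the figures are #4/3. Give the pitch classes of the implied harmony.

Eb, G, A#, C

The written figures #4/3 are shorthand for 6/4/3: the 6 is implied.
A third above Eb in this key is G.
A fourth above Eb in this key is A, raised to A# by the sharp.
A sixth above Eb in this key is C.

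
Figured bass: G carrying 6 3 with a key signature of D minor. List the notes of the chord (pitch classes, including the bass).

A third above G in this key is Bb.
A sixth above G in this key is E.
Together with the bass G, this spells E diminished in first inversion.

G, Bb, E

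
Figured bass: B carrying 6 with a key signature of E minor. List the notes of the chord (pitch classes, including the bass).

B, D, G

The written figures 6 are shorthand for 6/3: the 3 is implied.
A third above B in this key is D.
A sixth above B in this key is G.
Together with the bass B, this spells G major in first inversion.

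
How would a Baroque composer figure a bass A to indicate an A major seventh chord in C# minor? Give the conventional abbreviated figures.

7

A is the root of A major seventh, so the chord is in root position.
A seventh chord in root position is figured 7/5/3, conventionally abbreviated 7.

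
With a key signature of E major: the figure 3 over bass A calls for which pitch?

Counting 2 letter steps above A lands on C; in E major, that letter is C#.

C#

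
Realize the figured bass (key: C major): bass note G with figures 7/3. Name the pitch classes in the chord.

The written figures 7/3 are shorthand for 7/5/3: the 5 is implied.
A third above G in this key is B.
A fifth above G in this key is D.
A seventh above G in this key is F.
Together with the bass G, this spells G dominant seventh in root position.

G, B, D, F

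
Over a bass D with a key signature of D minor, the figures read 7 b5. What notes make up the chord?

The written figures 7 b5 are shorthand for 7/5/3: the 3 is implied.
A third above D in this key is F.
A fifth above D in this key is A, lowered to Ab by the flat.
A seventh above D in this key is C.
Together with the bass D, this spells D half-diminished seventh in root position.

D, F, Ab, C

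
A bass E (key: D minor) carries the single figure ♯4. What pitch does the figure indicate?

A#

Counting 3 letter steps above E lands on A; in D minor, that letter is A.
The #4 figure raises it a semitone, giving A#.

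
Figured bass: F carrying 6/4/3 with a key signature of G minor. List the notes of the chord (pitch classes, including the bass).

A third above F in this key is A.
A fourth above F in this key is Bb.
A sixth above F in this key is D.
Together with the bass F, this spells Bb major seventh in second inversion.

F, A, Bb, D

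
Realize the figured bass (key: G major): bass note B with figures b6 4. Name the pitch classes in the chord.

A fourth above B in this key is E.
A sixth above B in this key is G, lowered to Gb by the flat.

B, E, Gb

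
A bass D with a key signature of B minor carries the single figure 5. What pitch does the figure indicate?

Counting 4 letter steps above D lands on A; in B minor, that letter is A.

A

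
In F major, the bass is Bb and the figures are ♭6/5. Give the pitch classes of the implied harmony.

Bb, D, F, Gb

The written figures ♭6/5 are shorthand for 6/5/3: the 3 is implied.
A third above Bb in this key is D.
A fifth above Bb in this key is F.
A sixth above Bb in this key is G, lowered to Gb by the flat.
Together with the bass Bb, this spells Gb augmented major seventh in first inversion.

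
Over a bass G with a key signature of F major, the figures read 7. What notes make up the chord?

The written figures 7 are shorthand for 7/5/3: the 5/3 are implied.
A third above G in this key is Bb.
A fifth above G in this key is D.
A seventh above G in this key is F.
Together with the bass G, this spells G minor seventh in root position.

G, Bb, D, F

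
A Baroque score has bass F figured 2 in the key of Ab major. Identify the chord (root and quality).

G half-diminished seventh

The figures 2 indicate a seventh chord in third inversion.
In third inversion the root lies a second above the bass: a second above F in Ab major is G.
The chord tones are F, G, Bb, Db, giving G half-diminished seventh.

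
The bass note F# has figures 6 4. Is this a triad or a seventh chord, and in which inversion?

triad, second inversion

Intervals of 6/4 above the bass form a triad; the bass is the fifth, so this is second inversion.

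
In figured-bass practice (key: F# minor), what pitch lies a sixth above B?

G#

Counting 5 letter steps above B lands on G; in F# minor, that letter is G#.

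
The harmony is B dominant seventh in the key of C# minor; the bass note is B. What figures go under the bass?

7

B is the root of B dominant seventh, so the chord is in root position.
A seventh chord in root position is figured 7/5/3, conventionally abbreviated 7.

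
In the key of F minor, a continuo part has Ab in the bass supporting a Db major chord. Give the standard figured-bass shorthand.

Ab is the fifth of Db major, so the chord is in second inversion.
A triad in second inversion is figured 6/4, conventionally abbreviated 6/4.

6/4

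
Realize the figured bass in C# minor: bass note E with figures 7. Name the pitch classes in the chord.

The written figures 7 are shorthand for 7/5/3: the 5/3 are implied.
A third above E in this key is G#.
A fifth above E in this key is B.
A seventh above E in this key is D#.
Together with the bass E, this spells E major seventh in root position.

E, G#, B, D#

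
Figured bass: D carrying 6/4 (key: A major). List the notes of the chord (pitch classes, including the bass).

D, G#, B

A fourth above D in this key is G#.
A sixth above D in this key is B.
Together with the bass D, this spells G# diminished in second inversion.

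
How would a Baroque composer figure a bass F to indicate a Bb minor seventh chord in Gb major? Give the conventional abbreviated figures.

4/3

F is the fifth of Bb minor seventh, so the chord is in second inversion.
A seventh chord in second inversion is figured 6/4/3, conventionally abbreviated 4/3.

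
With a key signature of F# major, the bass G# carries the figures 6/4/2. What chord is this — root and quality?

The figures 6/4/2 indicate a seventh chord in third inversion.
In third inversion the root lies a second above the bass: a second above G# in F# major is A#.
The chord tones are G#, A#, C#, E#, giving A# minor seventh.

A# minor seventh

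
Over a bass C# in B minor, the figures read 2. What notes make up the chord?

The written figures 2 are shorthand for 6/4/2: the 6/4 are implied.
A second above C# in this key is D.
A fourth above C# in this key is F#.
A sixth above C# in this key is A.
Together with the bass C#, this spells D major seventh in third inversion.

C#, D, F#, A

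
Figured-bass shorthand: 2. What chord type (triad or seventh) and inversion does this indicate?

2 is shorthand for 6/4/2.
Intervals of 6/4/2 above the bass form a seventh chord; the bass is the seventh, so this is third inversion.

seventh chord, third inversion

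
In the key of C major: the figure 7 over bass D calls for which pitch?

C

Counting 6 letter steps above D lands on C; in C major, that letter is C.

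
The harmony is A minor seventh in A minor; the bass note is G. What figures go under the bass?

G is the seventh of A minor seventh, so the chord is in third inversion.
A seventh chord in third inversion is figured 6/4/2, conventionally abbreviated 4/2.

4/2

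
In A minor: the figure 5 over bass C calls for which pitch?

G

Counting 4 letter steps above C lands on G; in A minor, that letter is G.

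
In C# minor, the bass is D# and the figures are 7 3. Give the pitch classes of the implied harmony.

D#, F#, A, C#

The written figures 7 3 are shorthand for 7/5/3: the 5 is implied.
A third above D# in this key is F#.
A fifth above D# in this key is A.
A seventh above D# in this key is C#.
Together with the bass D#, this spells D# half-diminished seventh in root position.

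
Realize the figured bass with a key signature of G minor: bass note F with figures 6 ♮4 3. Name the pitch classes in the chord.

A third above F in this key is A.
A fourth above F in this key is Bb, made natural (B) by the ♮ figure.
A sixth above F in this key is D.
Together with the bass F, this spells B half-diminished seventh in second inversion.

F, A, B, D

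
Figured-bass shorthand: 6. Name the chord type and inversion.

triad, first inversion

6 is shorthand for 6/3.
Intervals of 6/3 above the bass form a triad; the bass is the third, so this is first inversion.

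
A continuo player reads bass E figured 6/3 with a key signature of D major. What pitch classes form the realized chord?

A third above E in this key is G.
A sixth above E in this key is C#.
Together with the bass E, this spells C# diminished in first inversion.

E, G, C#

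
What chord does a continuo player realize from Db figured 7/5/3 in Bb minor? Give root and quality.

The figures 7/5/3 indicate a seventh chord in root position.
In root position the bass is the root, so the root is Db.
The chord tones are Db, F, Ab, C, giving Db major seventh.

Db major seventh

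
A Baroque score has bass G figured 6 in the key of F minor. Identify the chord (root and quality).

Eb major

The figures 6 indicate a triad in first inversion.
In first inversion the root lies a sixth above the bass: a sixth above G in F minor is Eb.
The chord tones are G, Bb, Eb, giving Eb major.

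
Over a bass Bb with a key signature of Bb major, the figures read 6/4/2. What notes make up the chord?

Bb, C, Eb, G

A second above Bb in this key is C.
A fourth above Bb in this key is Eb.
A sixth above Bb in this key is G.
Together with the bass Bb, this spells C minor seventh in third inversion.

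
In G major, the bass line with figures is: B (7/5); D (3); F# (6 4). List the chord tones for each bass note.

B (7/5/3): B, D, F#, A.
D (5/3): D, F#, A.
F# (6/4): F#, B, D.

B, D, F#, A | D, F#, A | F#, B, D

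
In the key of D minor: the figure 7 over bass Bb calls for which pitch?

A

Counting 6 letter steps above Bb lands on A; in D minor, that letter is A.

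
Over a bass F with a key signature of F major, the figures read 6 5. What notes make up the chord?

The written figures 6 5 are shorthand for 6/5/3: the 3 is implied.
A third above F in this key is A.
A fifth above F in this key is C.
A sixth above F in this key is D.
Together with the bass F, this spells D minor seventh in first inversion.

F, A, C, D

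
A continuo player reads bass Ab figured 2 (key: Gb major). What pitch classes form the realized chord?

The written figures 2 are shorthand for 6/4/2: the 6/4 are implied.
A second above Ab in this key is Bb.
A fourth above Ab in this key is Db.
A sixth above Ab in this key is F.
Together with the bass Ab, this spells Bb minor seventh in third inversion.

Ab, Bb, Db, F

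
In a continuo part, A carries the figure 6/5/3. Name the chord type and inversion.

Intervals of 6/5/3 above the bass form a seventh chord; the bass is the third, so this is first inversion.

seventh chord, first inversion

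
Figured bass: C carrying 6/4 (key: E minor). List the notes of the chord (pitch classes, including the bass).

C, F#, A

A fourth above C in this key is F#.
A sixth above C in this key is A.
Together with the bass C, this spells F# diminished in second inversion.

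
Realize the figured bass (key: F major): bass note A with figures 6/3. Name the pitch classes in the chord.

A third above A in this key is C.
A sixth above A in this key is F.
Together with the bass A, this spells F major in first inversion.

A, C, F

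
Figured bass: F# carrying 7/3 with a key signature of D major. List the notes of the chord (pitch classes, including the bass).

F#, A, C#, E

The written figures 7/3 are shorthand for 7/5/3: the 5 is implied.
A third above F# in this key is A.
A fifth above F# in this key is C#.
A seventh above F# in this key is E.
Together with the bass F#, this spells F# minor seventh in root position.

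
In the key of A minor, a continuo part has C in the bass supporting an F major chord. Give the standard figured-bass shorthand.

6/4

C is the fifth of F major, so the chord is in second inversion.
A triad in second inversion is figured 6/4, conventionally abbreviated 6/4.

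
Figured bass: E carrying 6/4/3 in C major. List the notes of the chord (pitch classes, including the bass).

E, G, A, C

A third above E in this key is G.
A fourth above E in this key is A.
A sixth above E in this key is C.
Together with the bass E, this spells A minor seventh in second inversion.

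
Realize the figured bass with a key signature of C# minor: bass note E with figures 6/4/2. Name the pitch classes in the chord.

A second above E in this key is F#.
A fourth above E in this key is A.
A sixth above E in this key is C#.
Together with the bass E, this spells F# minor seventh in third inversion.

E, F#, A, C#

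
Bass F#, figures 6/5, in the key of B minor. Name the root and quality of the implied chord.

D major seventh

The figures 6/5 indicate a seventh chord in first inversion.
In first inversion the root lies a sixth above the bass: a sixth above F# in B minor is D.
The chord tones are F#, A, C#, D, giving D major seventh.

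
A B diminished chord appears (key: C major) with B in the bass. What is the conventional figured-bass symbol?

B is the root of B diminished, so the chord is in root position.
A triad in root position is figured 5/3, conventionally abbreviated (no figures — root-position triad).

no figures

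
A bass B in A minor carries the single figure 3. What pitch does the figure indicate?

D

Counting 2 letter steps above B lands on D; in A minor, that letter is D.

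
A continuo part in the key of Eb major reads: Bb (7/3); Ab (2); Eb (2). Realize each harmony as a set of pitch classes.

Bb (7/5/3): Bb, D, F, Ab.
Ab (6/4/2): Ab, Bb, D, F.
Eb (6/4/2): Eb, F, Ab, C.

Bb, D, F, Ab | Ab, Bb, D, F | Eb, F, Ab, C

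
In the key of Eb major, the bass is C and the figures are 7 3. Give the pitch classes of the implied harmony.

C, Eb, G, Bb

The written figures 7 3 are shorthand for 7/5/3: the 5 is implied.
A third above C in this key is Eb.
A fifth above C in this key is G.
A seventh above C in this key is Bb.
Together with the bass C, this spells C minor seventh in root position.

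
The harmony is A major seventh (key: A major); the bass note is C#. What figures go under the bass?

C# is the third of A major seventh, so the chord is in first inversion.
A seventh chord in first inversion is figured 6/5/3, conventionally abbreviated 6/5.

6/5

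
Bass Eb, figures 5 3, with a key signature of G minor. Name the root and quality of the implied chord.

Eb major

The figures 5 3 indicate a triad in root position.
In root position the bass is the root, so the root is Eb.
The chord tones are Eb, G, Bb, giving Eb major.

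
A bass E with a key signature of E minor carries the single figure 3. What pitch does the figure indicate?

Counting 2 letter steps above E lands on G; in E minor, that letter is G.

G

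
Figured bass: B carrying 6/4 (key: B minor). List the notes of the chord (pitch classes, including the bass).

B, E, G

A fourth above B in this key is E.
A sixth above B in this key is G.
Together with the bass B, this spells E minor in second inversion.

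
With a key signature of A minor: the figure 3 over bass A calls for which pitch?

Counting 2 letter steps above A lands on C; in A minor, that letter is C.

C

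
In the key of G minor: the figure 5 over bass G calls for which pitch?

Counting 4 letter steps above G lands on D; in G minor, that letter is D.

D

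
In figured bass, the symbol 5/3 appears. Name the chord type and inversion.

Intervals of 5/3 above the bass form a triad; the bass is the root, so this is root position.

triad, root position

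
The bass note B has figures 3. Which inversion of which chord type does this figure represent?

triad, root position

3 is shorthand for 5/3.
Intervals of 5/3 above the bass form a triad; the bass is the root, so this is root position.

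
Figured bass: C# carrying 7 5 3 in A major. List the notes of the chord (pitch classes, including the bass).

A third above C# in this key is E.
A fifth above C# in this key is G#.
A seventh above C# in this key is B.
Together with the bass C#, this spells C# minor seventh in root position.

C#, E, G#, B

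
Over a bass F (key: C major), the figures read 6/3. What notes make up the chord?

F, A, D

A third above F in this key is A.
A sixth above F in this key is D.
Together with the bass F, this spells D minor in first inversion.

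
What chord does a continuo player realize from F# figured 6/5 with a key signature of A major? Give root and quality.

D major seventh

The figures 6/5 indicate a seventh chord in first inversion.
In first inversion the root lies a sixth above the bass: a sixth above F# in A major is D.
The chord tones are F#, A, C#, D, giving D major seventh.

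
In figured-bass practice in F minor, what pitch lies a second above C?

Db

Counting 1 letter step above C lands on D; in F minor, that letter is Db.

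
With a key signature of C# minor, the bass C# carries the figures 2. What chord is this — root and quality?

D# half-diminished seventh

The figures 2 indicate a seventh chord in third inversion.
In third inversion the root lies a second above the bass: a second above C# in C# minor is D#.
The chord tones are C#, D#, F#, A, giving D# half-diminished seventh.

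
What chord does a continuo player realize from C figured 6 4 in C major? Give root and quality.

F major

The figures 6 4 indicate a triad in second inversion.
In second inversion the root lies a fourth above the bass: a fourth above C in C major is F.
The chord tones are C, F, A, giving F major.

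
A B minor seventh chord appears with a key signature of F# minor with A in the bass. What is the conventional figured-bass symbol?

A is the seventh of B minor seventh, so the chord is in third inversion.
A seventh chord in third inversion is figured 6/4/2, conventionally abbreviated 4/2.

4/2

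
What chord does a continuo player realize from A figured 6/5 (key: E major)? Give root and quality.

F# minor seventh

The figures 6/5 indicate a seventh chord in first inversion.
In first inversion the root lies a sixth above the bass: a sixth above A in E major is F#.
The chord tones are A, C#, E, F#, giving F# minor seventh.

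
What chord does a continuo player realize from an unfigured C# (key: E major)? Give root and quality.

An unfigured bass indicates a triad in root position.
In root position the bass is the root, so the root is C#.
The chord tones are C#, E, G#, giving C# minor.

C# minor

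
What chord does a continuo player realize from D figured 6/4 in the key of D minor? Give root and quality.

G minor

The figures 6/4 indicate a triad in second inversion.
In second inversion the root lies a fourth above the bass: a fourth above D in D minor is G.
The chord tones are D, G, Bb, giving G minor.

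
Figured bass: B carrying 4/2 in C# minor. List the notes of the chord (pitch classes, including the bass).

B, C#, E, G#

The written figures 4/2 are shorthand for 6/4/2: the 6 is implied.
A second above B in this key is C#.
A fourth above B in this key is E.
A sixth above B in this key is G#.
Together with the bass B, this spells C# minor seventh in third inversion.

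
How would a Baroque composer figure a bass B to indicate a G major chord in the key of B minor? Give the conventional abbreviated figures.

B is the third of G major, so the chord is in first inversion.
A triad in first inversion is figured 6/3, conventionally abbreviated 6.

6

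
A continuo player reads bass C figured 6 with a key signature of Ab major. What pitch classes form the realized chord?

C, Eb, Ab

The written figures 6 are shorthand for 6/3: the 3 is implied.
A third above C in this key is Eb.
A sixth above C in this key is Ab.
Together with the bass C, this spells Ab major in first inversion.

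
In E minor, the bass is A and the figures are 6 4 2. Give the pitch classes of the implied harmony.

A second above A in this key is B.
A fourth above A in this key is D.
A sixth above A in this key is F#.
Together with the bass A, this spells B minor seventh in third inversion.

A, B, D, F#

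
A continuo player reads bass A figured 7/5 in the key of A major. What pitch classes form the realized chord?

A, C#, E, G#

The written figures 7/5 are shorthand for 7/5/3: the 3 is implied.
A third above A in this key is C#.
A fifth above A in this key is E.
A seventh above A in this key is G#.
Together with the bass A, this spells A major seventh in root position.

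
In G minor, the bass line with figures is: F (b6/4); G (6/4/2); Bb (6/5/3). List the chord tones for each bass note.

F (b6/4): F, Bb, Db.
G (6/4/2): G, A, C, Eb.
Bb (6/5/3): Bb, D, F, G.

F, Bb, Db | G, A, C, Eb | Bb, D, F, G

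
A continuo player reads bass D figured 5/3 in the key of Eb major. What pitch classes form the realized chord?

D, F, Ab

A third above D in this key is F.
A fifth above D in this key is Ab.
Together with the bass D, this spells D diminished in root position.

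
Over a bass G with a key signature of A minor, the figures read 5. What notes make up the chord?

G, B, D

The written figures 5 are shorthand for 5/3: the 3 is implied.
A third above G in this key is B.
A fifth above G in this key is D.
Together with the bass G, this spells G major in root position.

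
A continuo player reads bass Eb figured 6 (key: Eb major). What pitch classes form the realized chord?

Eb, G, C

The written figures 6 are shorthand for 6/3: the 3 is implied.
A third above Eb in this key is G.
A sixth above Eb in this key is C.
Together with the bass Eb, this spells C minor in first inversion.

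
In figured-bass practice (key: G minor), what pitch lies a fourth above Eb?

Counting 3 letter steps above Eb lands on A; in G minor, that letter is A.

A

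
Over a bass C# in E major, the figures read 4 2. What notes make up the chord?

The written figures 4 2 are shorthand for 6/4/2: the 6 is implied.
A second above C# in this key is D#.
A fourth above C# in this key is F#.
A sixth above C# in this key is A.
Together with the bass C#, this spells D# half-diminished seventh in third inversion.

C#, D#, F#, A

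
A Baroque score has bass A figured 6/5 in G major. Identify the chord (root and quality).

F# half-diminished seventh

The figures 6/5 indicate a seventh chord in first inversion.
In first inversion the root lies a sixth above the bass: a sixth above A in G major is F#.
The chord tones are A, C, E, F#, giving F# half-diminished seventh.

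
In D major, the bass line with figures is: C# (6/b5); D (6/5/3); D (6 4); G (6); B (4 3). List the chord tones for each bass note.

C#, E, Gb, A | D, F#, A, B | D, G, B | G, B, E | B, D, E, G

C# (6/b5/3): C#, E, Gb, A.
D (6/5/3): D, F#, A, B.
D (6/4): D, G, B.
G (6/3): G, B, E.
B (6/4/3): B, D, E, G.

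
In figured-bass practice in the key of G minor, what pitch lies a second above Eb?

F

Counting 1 letter step above Eb lands on F; in G minor, that letter is F.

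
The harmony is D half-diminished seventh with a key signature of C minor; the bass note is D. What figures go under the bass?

7

D is the root of D half-diminished seventh, so the chord is in root position.
A seventh chord in root position is figured 7/5/3, conventionally abbreviated 7.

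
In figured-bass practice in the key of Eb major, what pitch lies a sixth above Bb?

Counting 5 letter steps above Bb lands on G; in Eb major, that letter is G.

G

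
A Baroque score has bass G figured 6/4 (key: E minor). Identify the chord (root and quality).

C major

The figures 6/4 indicate a triad in second inversion.
In second inversion the root lies a fourth above the bass: a fourth above G in E minor is C.
The chord tones are G, C, E, giving C major.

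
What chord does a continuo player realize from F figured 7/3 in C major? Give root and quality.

F major seventh

The figures 7/3 indicate a seventh chord in root position.
In root position the bass is the root, so the root is F.
The chord tones are F, A, C, E, giving F major seventh.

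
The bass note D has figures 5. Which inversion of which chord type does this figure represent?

triad, root position

5 is shorthand for 5/3.
Intervals of 5/3 above the bass form a triad; the bass is the root, so this is root position.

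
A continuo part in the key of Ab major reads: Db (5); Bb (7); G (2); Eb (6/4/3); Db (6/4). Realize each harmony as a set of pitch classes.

Db, F, Ab | Bb, Db, F, Ab | G, Ab, C, Eb | Eb, G, Ab, C | Db, G, Bb

Db (5/3): Db, F, Ab.
Bb (7/5/3): Bb, Db, F, Ab.
G (6/4/2): G, Ab, C, Eb.
Eb (6/4/3): Eb, G, Ab, C.
Db (6/4): Db, G, Bb.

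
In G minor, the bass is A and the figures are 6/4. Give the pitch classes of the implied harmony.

A fourth above A in this key is D.
A sixth above A in this key is F.
Together with the bass A, this spells D minor in second inversion.

A, D, F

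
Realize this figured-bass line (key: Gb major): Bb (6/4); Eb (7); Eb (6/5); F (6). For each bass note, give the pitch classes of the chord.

Bb (6/4): Bb, Eb, Gb.
Eb (7/5/3): Eb, Gb, Bb, Db.
Eb (6/5/3): Eb, Gb, Bb, Cb.
F (6/3): F, Ab, Db.

Bb, Eb, Gb | Eb, Gb, Bb, Db | Eb, Gb, Bb, Cb | F, Ab, Db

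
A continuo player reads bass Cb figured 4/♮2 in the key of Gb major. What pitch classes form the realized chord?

Cb, D, F, Ab

The written figures 4/♮2 are shorthand for 6/4/2: the 6 is implied.
A second above Cb in this key is Db, made natural (D) by the ♮ figure.
A fourth above Cb in this key is F.
A sixth above Cb in this key is Ab.
Together with the bass Cb, this spells D diminished seventh in third inversion.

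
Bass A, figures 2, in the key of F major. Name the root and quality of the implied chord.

Bb major seventh

The figures 2 indicate a seventh chord in third inversion.
In third inversion the root lies a second above the bass: a second above A in F major is Bb.
The chord tones are A, Bb, D, F, giving Bb major seventh.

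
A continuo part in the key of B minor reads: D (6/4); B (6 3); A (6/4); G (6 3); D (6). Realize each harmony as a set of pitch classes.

D, G, B | B, D, G | A, D, F# | G, B, E | D, F#, B

D (6/4): D, G, B.
B (6/3): B, D, G.
A (6/4): A, D, F#.
G (6/3): G, B, E.
D (6/3): D, F#, B.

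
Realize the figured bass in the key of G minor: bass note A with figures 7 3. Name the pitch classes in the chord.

The written figures 7 3 are shorthand for 7/5/3: the 5 is implied.
A third above A in this key is C.
A fifth above A in this key is Eb.
A seventh above A in this key is G.
Together with the bass A, this spells A half-diminished seventh in root position.

A, C, Eb, G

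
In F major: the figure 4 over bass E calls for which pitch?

Counting 3 letter steps above E lands on A; in F major, that letter is A.

A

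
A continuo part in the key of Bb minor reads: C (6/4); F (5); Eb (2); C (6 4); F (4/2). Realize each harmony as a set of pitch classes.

C, F, Ab | F, Ab, C | Eb, F, Ab, C | C, F, Ab | F, Gb, Bb, Db

C (6/4): C, F, Ab.
F (5/3): F, Ab, C.
Eb (6/4/2): Eb, F, Ab, C.
C (6/4): C, F, Ab.
F (6/4/2): F, Gb, Bb, Db.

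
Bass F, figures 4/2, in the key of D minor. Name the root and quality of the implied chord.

G minor seventh

The figures 4/2 indicate a seventh chord in third inversion.
In third inversion the root lies a second above the bass: a second above F in D minor is G.
The chord tones are F, G, Bb, D, giving G minor seventh.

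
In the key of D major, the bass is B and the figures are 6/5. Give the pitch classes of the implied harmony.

The written figures 6/5 are shorthand for 6/5/3: the 3 is implied.
A third above B in this key is D.
A fifth above B in this key is F#.
A sixth above B in this key is G.
Together with the bass B, this spells G major seventh in first inversion.

B, D, F#, G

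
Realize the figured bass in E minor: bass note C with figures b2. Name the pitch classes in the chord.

C, Db, F#, A

The written figures b2 are shorthand for 6/4/2: the 6/4 are implied.
A second above C in this key is D, lowered to Db by the flat.
A fourth above C in this key is F#.
A sixth above C in this key is A.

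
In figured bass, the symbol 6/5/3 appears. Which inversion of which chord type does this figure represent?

seventh chord, first inversion

Intervals of 6/5/3 above the bass form a seventh chord; the bass is the third, so this is first inversion.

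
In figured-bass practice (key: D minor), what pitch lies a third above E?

G

Counting 2 letter steps above E lands on G; in D minor, that letter is G.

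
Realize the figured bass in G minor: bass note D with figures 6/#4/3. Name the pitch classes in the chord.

A third above D in this key is F.
A fourth above D in this key is G, raised to G# by the sharp.
A sixth above D in this key is Bb.

D, F, G#, Bb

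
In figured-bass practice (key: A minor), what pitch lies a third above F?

Counting 2 letter steps above F lands on A; in A minor, that letter is A.

A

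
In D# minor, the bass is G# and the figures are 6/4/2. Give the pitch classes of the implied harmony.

A second above G# in this key is A#.
A fourth above G# in this key is C#.
A sixth above G# in this key is E#.
Together with the bass G#, this spells A# minor seventh in third inversion.

G#, A#, C#, E#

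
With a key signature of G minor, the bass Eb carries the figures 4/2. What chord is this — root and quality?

The figures 4/2 indicate a seventh chord in third inversion.
In third inversion the root lies a second above the bass: a second above Eb in G minor is F.
The chord tones are Eb, F, A, C, giving F dominant seventh.

F dominant seventh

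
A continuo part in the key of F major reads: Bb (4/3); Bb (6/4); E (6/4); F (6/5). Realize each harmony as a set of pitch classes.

Bb, D, E, G | Bb, E, G | E, A, C | F, A, C, D

Bb (6/4/3): Bb, D, E, G.
Bb (6/4): Bb, E, G.
E (6/4): E, A, C.
F (6/5/3): F, A, C, D.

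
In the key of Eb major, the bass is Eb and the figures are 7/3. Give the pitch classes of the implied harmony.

The written figures 7/3 are shorthand for 7/5/3: the 5 is implied.
A third above Eb in this key is G.
A fifth above Eb in this key is Bb.
A seventh above Eb in this key is D.
Together with the bass Eb, this spells Eb major seventh in root position.

Eb, G, Bb, D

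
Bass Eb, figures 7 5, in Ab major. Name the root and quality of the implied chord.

The figures 7 5 indicate a seventh chord in root position.
In root position the bass is the root, so the root is Eb.
The chord tones are Eb, G, Bb, Db, giving Eb dominant seventh.

Eb dominant seventh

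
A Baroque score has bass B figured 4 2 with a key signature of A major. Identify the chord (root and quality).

The figures 4 2 indicate a seventh chord in third inversion.
In third inversion the root lies a second above the bass: a second above B in A major is C#.
The chord tones are B, C#, E, G#, giving C# minor seventh.

C# minor seventh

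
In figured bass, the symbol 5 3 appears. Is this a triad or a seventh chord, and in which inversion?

triad, root position

Intervals of 5/3 above the bass form a triad; the bass is the root, so this is root position.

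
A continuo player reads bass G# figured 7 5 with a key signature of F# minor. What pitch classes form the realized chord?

The written figures 7 5 are shorthand for 7/5/3: the 3 is implied.
A third above G# in this key is B.
A fifth above G# in this key is D.
A seventh above G# in this key is F#.
Together with the bass G#, this spells G# half-diminished seventh in root position.

G#, B, D, F#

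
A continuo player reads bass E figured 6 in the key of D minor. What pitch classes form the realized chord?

E, G, C

The written figures 6 are shorthand for 6/3: the 3 is implied.
A third above E in this key is G.
A sixth above E in this key is C.
Together with the bass E, this spells C major in first inversion.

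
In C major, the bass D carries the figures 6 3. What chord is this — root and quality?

The figures 6 3 indicate a triad in first inversion.
In first inversion the root lies a sixth above the bass: a sixth above D in C major is B.
The chord tones are D, F, B, giving B diminished.

B diminished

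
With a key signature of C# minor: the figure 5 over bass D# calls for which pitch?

Counting 4 letter steps above D# lands on A; in C# minor, that letter is A.

A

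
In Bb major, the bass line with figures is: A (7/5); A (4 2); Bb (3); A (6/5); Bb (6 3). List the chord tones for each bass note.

A, C, Eb, G | A, Bb, D, F | Bb, D, F | A, C, Eb, F | Bb, D, G

A (7/5/3): A, C, Eb, G.
A (6/4/2): A, Bb, D, F.
Bb (5/3): Bb, D, F.
A (6/5/3): A, C, Eb, F.
Bb (6/3): Bb, D, G.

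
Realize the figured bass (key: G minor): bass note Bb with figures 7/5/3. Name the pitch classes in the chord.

A third above Bb in this key is D.
A fifth above Bb in this key is F.
A seventh above Bb in this key is A.
Together with the bass Bb, this spells Bb major seventh in root position.

Bb, D, F, A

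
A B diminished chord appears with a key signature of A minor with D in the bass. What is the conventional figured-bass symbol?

D is the third of B diminished, so the chord is in first inversion.
A triad in first inversion is figured 6/3, conventionally abbreviated 6.

6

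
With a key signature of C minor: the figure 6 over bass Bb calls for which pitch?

Counting 5 letter steps above Bb lands on G; in C minor, that letter is G.

G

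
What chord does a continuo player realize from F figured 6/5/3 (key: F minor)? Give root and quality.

The figures 6/5/3 indicate a seventh chord in first inversion.
In first inversion the root lies a sixth above the bass: a sixth above F in F minor is Db.
The chord tones are F, Ab, C, Db, giving Db major seventh.

Db major seventh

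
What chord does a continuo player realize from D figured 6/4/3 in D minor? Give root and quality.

G minor seventh

The figures 6/4/3 indicate a seventh chord in second inversion.
In second inversion the root lies a fourth above the bass: a fourth above D in D minor is G.
The chord tones are D, F, G, Bb, giving G minor seventh.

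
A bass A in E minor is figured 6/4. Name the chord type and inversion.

triad, second inversion

Intervals of 6/4 above the bass form a triad; the bass is the fifth, so this is second inversion.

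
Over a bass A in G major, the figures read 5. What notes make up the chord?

The written figures 5 are shorthand for 5/3: the 3 is implied.
A third above A in this key is C.
A fifth above A in this key is E.
Together with the bass A, this spells A minor in root position.

A, C, E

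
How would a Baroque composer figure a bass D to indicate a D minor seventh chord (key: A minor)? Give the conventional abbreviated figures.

D is the root of D minor seventh, so the chord is in root position.
A seventh chord in root position is figured 7/5/3, conventionally abbreviated 7.

7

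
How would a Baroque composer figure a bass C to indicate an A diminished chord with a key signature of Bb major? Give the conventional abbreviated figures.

6

C is the third of A diminished, so the chord is in first inversion.
A triad in first inversion is figured 6/3, conventionally abbreviated 6.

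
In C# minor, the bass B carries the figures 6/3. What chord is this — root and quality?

G# minor

The figures 6/3 indicate a triad in first inversion.
In first inversion the root lies a sixth above the bass: a sixth above B in C# minor is G#.
The chord tones are B, D#, G#, giving G# minor.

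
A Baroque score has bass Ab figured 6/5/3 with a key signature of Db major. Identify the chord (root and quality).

The figures 6/5/3 indicate a seventh chord in first inversion.
In first inversion the root lies a sixth above the bass: a sixth above Ab in Db major is F.
The chord tones are Ab, C, Eb, F, giving F minor seventh.

F minor seventh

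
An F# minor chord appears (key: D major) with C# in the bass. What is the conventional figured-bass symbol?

6/4

C# is the fifth of F# minor, so the chord is in second inversion.
A triad in second inversion is figured 6/4, conventionally abbreviated 6/4.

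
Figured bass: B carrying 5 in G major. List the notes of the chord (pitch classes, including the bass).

B, D, F#

The written figures 5 are shorthand for 5/3: the 3 is implied.
A third above B in this key is D.
A fifth above B in this key is F#.
Together with the bass B, this spells B minor in root position.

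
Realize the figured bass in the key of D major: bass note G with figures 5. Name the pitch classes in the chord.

The written figures 5 are shorthand for 5/3: the 3 is implied.
A third above G in this key is B.
A fifth above G in this key is D.
Together with the bass G, this spells G major in root position.

G, B, D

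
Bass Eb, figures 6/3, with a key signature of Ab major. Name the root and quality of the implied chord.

The figures 6/3 indicate a triad in first inversion.
In first inversion the root lies a sixth above the bass: a sixth above Eb in Ab major is C.
The chord tones are Eb, G, C, giving C minor.

C minor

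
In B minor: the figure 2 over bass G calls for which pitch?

A

Counting 1 letter step above G lands on A; in B minor, that letter is A.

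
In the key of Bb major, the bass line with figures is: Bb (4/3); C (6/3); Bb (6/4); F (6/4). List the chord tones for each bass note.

Bb, D, Eb, G | C, Eb, A | Bb, Eb, G | F, Bb, D

Bb (6/4/3): Bb, D, Eb, G.
C (6/3): C, Eb, A.
Bb (6/4): Bb, Eb, G.
F (6/4): F, Bb, D.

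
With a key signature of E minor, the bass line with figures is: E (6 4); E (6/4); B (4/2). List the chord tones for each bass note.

E (6/4): E, A, C.
E (6/4): E, A, C.
B (6/4/2): B, C, E, G.

E, A, C | E, A, C | B, C, E, G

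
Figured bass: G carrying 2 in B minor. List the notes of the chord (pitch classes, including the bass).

G, A, C#, E

The written figures 2 are shorthand for 6/4/2: the 6/4 are implied.
A second above G in this key is A.
A fourth above G in this key is C#.
A sixth above G in this key is E.
Together with the bass G, this spells A dominant seventh in third inversion.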